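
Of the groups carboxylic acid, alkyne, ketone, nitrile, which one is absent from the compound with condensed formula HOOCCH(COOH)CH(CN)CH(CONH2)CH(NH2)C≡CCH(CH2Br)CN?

nitrile: present (CH(CN) — pendant –C≡N: nitrile).
carboxylic acid: present (HOOC — –COOH: carbonyl C bonded to –OH and C → carboxylic acid (the –OH is not a separate alcohol)).
alkyne: present (C≡C — C≡C triple bond → alkyne).
ketone: absent. In CH(CONH2), the C=O is bonded to nitrogen, which defines an amide, not a ketone. In each of HOOC and CH(COOH), the C=O bears an –OH, making it a carboxylic acid rather than a ketone.

ketone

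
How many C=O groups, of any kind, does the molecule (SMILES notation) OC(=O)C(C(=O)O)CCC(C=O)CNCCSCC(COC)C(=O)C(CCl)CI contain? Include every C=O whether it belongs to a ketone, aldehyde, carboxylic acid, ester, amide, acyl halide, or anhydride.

HOOC: carboxylic acid, 1 C=O (running total 1).
CH(COOH): carboxylic acid, 1 C=O (running total 2).
CH(CHO): aldehyde, 1 C=O (running total 3).
CO: ketone, 1 C=O (running total 4).

4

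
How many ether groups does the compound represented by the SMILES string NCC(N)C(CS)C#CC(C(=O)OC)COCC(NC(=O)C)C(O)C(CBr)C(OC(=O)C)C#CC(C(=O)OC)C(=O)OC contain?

1

Taking each segment in turn:
  H2NCH2: –NH2 on an sp³ carbon with no adjacent C=O → amine.
  CH(NH2): –NH2 on an sp³ carbon with no adjacent C=O → amine.
  CH(CH2SH): pendant –CH2SH → thiol.
  C≡C: C≡C triple bond → alkyne.
  CH(COOCH3): pendant –COOCH3: carbonyl C bonded to C and –OCH3 → ester.
  CH2OCH2: C–O–C with sp³ carbons on both sides and no adjacent C=O → ether.
  CH(NHCOCH3): pendant –NHC(=O)CH3: N bonded to a carbonyl → amide (not amine).
  CH(OH): –OH on an sp³ carbon → alcohol (secondary).
  CH(CH2Br): pendant –CH2X: halogen on sp³ carbon → alkyl halide.
  CH(OCOCH3): pendant –OC(=O)CH3: an acyloxy group → ester.
  C≡C: C≡C triple bond → alkyne.
  CH(COOCH3): pendant –COOCH3: carbonyl C bonded to C and –OCH3 → ester.
  COOCH3: –C(=O)OCH3: carbonyl C bonded to C and to –OCH3 → ester (not ketone + ether).
Ether appears at: CH2OCH2 → 1.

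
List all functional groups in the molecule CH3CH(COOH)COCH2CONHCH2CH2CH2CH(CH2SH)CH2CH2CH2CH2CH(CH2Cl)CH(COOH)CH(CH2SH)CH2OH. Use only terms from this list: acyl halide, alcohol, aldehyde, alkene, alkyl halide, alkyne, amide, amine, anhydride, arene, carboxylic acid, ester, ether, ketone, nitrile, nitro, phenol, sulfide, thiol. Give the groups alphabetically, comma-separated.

pendant –COOH: carbonyl C bonded to C and –OH → carboxylic acid.
–C(=O)– with carbon on both sides → ketone.
–C(=O)–N– linkage → amide (the N is not an amine).
pendant –CH2SH → thiol.
pendant –CH2X: halogen on sp³ carbon → alkyl halide.
pendant –COOH: carbonyl C bonded to C and –OH → carboxylic acid.
pendant –CH2SH → thiol.
–OH on an sp³ carbon → alcohol.

alcohol, alkyl halide, amide, carboxylic acid, ketone, thiol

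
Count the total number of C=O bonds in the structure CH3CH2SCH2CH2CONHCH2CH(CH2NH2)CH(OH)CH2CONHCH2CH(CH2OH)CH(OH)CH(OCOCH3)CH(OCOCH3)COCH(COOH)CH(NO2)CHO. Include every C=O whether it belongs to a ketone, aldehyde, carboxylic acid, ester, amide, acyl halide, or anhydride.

7

CH2CONHCH2: amide, 1 C=O (running total 1).
CH2CONHCH2: amide, 1 C=O (running total 2).
CH(OCOCH3): ester, 1 C=O (running total 3).
CH(OCOCH3): ester, 1 C=O (running total 4).
CO: ketone, 1 C=O (running total 5).
CH(COOH): carboxylic acid, 1 C=O (running total 6).
CHO: aldehyde, 1 C=O (running total 7).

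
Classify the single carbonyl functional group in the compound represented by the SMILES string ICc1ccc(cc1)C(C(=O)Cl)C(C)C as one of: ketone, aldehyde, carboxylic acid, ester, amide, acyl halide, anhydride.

acyl halide

The carbonyl is in the CH(COCl) segment: pendant –C(=O)X: carbonyl C bonded to C and halogen → acyl halide.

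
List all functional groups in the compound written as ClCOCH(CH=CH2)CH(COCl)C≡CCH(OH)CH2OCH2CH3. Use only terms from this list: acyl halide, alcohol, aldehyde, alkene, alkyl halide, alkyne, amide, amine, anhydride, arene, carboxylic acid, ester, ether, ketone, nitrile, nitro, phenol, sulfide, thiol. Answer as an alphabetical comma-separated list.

–C(=O)Cl: carbonyl C bonded to C and to a halogen → acyl halide (not alkyl halide).
pendant –CH=CH2: C=C double bond → alkene.
pendant –C(=O)X: carbonyl C bonded to C and halogen → acyl halide.
C≡C triple bond → alkyne.
–OH on an sp³ carbon → alcohol (secondary).
C–O–C with sp³ carbons on both sides and no adjacent C=O → ether.

acyl halide, alcohol, alkene, alkyne, ether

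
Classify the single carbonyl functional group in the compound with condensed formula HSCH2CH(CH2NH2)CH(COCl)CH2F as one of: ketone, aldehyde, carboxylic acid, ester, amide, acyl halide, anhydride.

The carbonyl is in the CH(COCl) segment: pendant –C(=O)X: carbonyl C bonded to C and halogen → acyl halide.

acyl halide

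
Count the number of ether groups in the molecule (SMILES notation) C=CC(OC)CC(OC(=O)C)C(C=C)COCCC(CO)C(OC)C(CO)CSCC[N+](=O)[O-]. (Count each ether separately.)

3

Reading the structure from left to right:
  CH2=CH: C=C double bond → alkene.
  CH(OCH3): pendant –OCH3: C–O–C with sp³ C, no adjacent C=O → ether.
  CH(OCOCH3): pendant –OC(=O)CH3: an acyloxy group → ester.
  CH(CH=CH2): pendant –CH=CH2: C=C double bond → alkene.
  CH2OCH2: C–O–C with sp³ carbons on both sides and no adjacent C=O → ether.
  CH(CH2OH): pendant –CH2OH on an sp³ backbone C → alcohol.
  CH(OCH3): pendant –OCH3: C–O–C with sp³ C, no adjacent C=O → ether.
  CH(CH2OH): pendant –CH2OH on an sp³ backbone C → alcohol.
  CH2SCH2: C–S–C linkage → sulfide (thioether).
  CH2NO2: –NO2 on carbon → nitro group.
Ether appears at: CH(OCH3), CH2OCH2, CH(OCH3) → 3.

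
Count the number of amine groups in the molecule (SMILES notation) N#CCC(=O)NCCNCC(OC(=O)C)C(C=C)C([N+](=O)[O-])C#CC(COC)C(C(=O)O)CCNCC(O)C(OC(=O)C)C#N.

Working along the chain:
  N≡C: N≡C–: carbon triple-bonded to nitrogen → nitrile.
  CH2CONHCH2: –C(=O)–N– linkage → amide (the N is not an amine).
  CH2NHCH2: C–N–C with sp³ carbons and no adjacent C=O → amine (secondary).
  CH(OCOCH3): pendant –OC(=O)CH3: an acyloxy group → ester.
  CH(CH=CH2): pendant –CH=CH2: C=C double bond → alkene.
  CH(NO2): –NO2 on an sp³ carbon → nitro (the N=O is not a carbonyl).
  C≡C: C≡C triple bond → alkyne.
  CH(CH2OCH3): pendant –CH2OCH3: C–O–C linkage → ether.
  CH(COOH): pendant –COOH: carbonyl C bonded to C and –OH → carboxylic acid.
  CH2NHCH2: C–N–C with sp³ carbons and no adjacent C=O → amine (secondary).
  CH(OH): –OH on an sp³ carbon → alcohol (secondary).
  CH(OCOCH3): pendant –OC(=O)CH3: an acyloxy group → ester.
  CN: –C≡N: carbon triple-bonded to nitrogen → nitrile.
Amine appears at: CH2NHCH2, CH2NHCH2 → 2.

2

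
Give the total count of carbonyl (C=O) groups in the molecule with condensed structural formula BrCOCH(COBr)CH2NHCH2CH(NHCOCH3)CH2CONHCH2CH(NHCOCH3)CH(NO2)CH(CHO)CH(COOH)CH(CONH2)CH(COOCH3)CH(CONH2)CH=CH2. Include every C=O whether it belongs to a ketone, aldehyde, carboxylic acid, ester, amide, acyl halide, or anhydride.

BrCO: acyl halide, 1 C=O (running total 1).
CH(COBr): acyl halide, 1 C=O (running total 2).
CH(NHCOCH3): amide, 1 C=O (running total 3).
CH2CONHCH2: amide, 1 C=O (running total 4).
CH(NHCOCH3): amide, 1 C=O (running total 5).
CH(CHO): aldehyde, 1 C=O (running total 6).
CH(COOH): carboxylic acid, 1 C=O (running total 7).
CH(CONH2): amide, 1 C=O (running total 8).
CH(COOCH3): ester, 1 C=O (running total 9).
CH(CONH2): amide, 1 C=O (running total 10).

10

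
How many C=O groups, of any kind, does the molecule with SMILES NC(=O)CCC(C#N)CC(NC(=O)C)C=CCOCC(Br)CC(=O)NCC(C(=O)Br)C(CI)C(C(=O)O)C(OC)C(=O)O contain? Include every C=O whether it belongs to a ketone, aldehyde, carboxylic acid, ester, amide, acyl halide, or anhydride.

6

H2NCO: amide, 1 C=O (running total 1).
CH(NHCOCH3): amide, 1 C=O (running total 2).
CH2CONHCH2: amide, 1 C=O (running total 3).
CH(COBr): acyl halide, 1 C=O (running total 4).
CH(COOH): carboxylic acid, 1 C=O (running total 5).
COOH: carboxylic acid, 1 C=O (running total 6).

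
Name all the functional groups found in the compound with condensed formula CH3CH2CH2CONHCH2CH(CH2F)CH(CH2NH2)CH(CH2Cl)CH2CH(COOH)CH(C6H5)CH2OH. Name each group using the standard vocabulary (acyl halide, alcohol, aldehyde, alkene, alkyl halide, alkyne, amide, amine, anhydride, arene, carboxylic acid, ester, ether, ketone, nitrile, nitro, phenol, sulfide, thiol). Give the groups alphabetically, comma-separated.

–C(=O)–N– linkage → amide (the N is not an amine).
pendant –CH2X: halogen on sp³ carbon → alkyl halide.
pendant –CH2NH2: N on sp³ C, no adjacent C=O → amine.
pendant –CH2X: halogen on sp³ carbon → alkyl halide.
pendant –COOH: carbonyl C bonded to C and –OH → carboxylic acid.
pendant –C6H5: benzene ring → arene.
–OH on an sp³ carbon → alcohol.

alcohol, alkyl halide, amide, amine, arene, carboxylic acid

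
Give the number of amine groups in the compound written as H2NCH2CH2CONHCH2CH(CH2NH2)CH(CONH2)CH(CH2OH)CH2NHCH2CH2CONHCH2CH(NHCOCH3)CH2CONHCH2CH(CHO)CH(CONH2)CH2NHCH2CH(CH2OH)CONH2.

4

–NH2 on an sp³ carbon with no adjacent C=O → amine.
–C(=O)–N– linkage → amide (the N is not an amine).
pendant –CH2NH2: N on sp³ C, no adjacent C=O → amine.
pendant –CONH2: carbonyl C bonded to C and N → amide.
pendant –CH2OH on an sp³ backbone C → alcohol.
C–N–C with sp³ carbons and no adjacent C=O → amine (secondary).
–C(=O)–N– linkage → amide (the N is not an amine).
pendant –NHC(=O)CH3: N bonded to a carbonyl → amide (not amine).
–C(=O)–N– linkage → amide (the N is not an amine).
pendant –CHO: carbonyl C bonded to C and H → aldehyde.
pendant –CONH2: carbonyl C bonded to C and N → amide.
C–N–C with sp³ carbons and no adjacent C=O → amine (secondary).
pendant –CH2OH on an sp³ backbone C → alcohol.
–C(=O)NH2: carbonyl C bonded to C and to N → amide (the N is not a separate amine).
Amine appears at: H2NCH2, CH(CH2NH2), CH2NHCH2, CH2NHCH2 → 4.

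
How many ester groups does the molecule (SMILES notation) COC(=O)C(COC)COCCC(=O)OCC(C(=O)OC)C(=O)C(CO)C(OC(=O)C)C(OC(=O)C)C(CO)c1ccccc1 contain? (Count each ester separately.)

5

Taking each segment in turn:
  CH3OOC: CH3O–C(=O)–: carbonyl C bonded to C and to –OCH3 → ester (not ketone + ether).
  CH(CH2OCH3): pendant –CH2OCH3: C–O–C linkage → ether.
  CH2OCH2: C–O–C with sp³ carbons on both sides and no adjacent C=O → ether.
  CH2COOCH2: –C(=O)–O–C with C on the carbonyl side → ester.
  CH(COOCH3): pendant –COOCH3: carbonyl C bonded to C and –OCH3 → ester.
  CO: –C(=O)– with carbon on both sides → ketone.
  CH(CH2OH): pendant –CH2OH on an sp³ backbone C → alcohol.
  CH(OCOCH3): pendant –OC(=O)CH3: an acyloxy group → ester.
  CH(OCOCH3): pendant –OC(=O)CH3: an acyloxy group → ester.
  CH(CH2OH): pendant –CH2OH on an sp³ backbone C → alcohol.
  C6H5: –C6H5 phenyl ring → arene.
Ester appears at: CH3OOC, CH2COOCH2, CH(COOCH3), CH(OCOCH3), CH(OCOCH3) → 5.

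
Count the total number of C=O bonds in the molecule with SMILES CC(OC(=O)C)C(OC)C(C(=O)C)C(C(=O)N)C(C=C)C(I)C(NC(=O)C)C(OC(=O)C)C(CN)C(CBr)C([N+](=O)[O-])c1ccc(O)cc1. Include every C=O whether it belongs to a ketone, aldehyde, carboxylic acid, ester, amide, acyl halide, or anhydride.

5

CH(OCOCH3): ester, 1 C=O (running total 1).
CH(COCH3): ketone, 1 C=O (running total 2).
CH(CONH2): amide, 1 C=O (running total 3).
CH(NHCOCH3): amide, 1 C=O (running total 4).
CH(OCOCH3): ester, 1 C=O (running total 5).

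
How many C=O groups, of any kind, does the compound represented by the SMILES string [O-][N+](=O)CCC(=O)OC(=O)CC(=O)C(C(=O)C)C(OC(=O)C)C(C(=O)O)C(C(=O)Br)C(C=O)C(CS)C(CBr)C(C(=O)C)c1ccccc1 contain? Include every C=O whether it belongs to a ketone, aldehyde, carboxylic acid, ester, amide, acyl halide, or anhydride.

9

CH2CO-O-COCH2: anhydride, 2 C=O (running total 2).
CO: ketone, 1 C=O (running total 3).
CH(COCH3): ketone, 1 C=O (running total 4).
CH(OCOCH3): ester, 1 C=O (running total 5).
CH(COOH): carboxylic acid, 1 C=O (running total 6).
CH(COBr): acyl halide, 1 C=O (running total 7).
CH(CHO): aldehyde, 1 C=O (running total 8).
CH(COCH3): ketone, 1 C=O (running total 9).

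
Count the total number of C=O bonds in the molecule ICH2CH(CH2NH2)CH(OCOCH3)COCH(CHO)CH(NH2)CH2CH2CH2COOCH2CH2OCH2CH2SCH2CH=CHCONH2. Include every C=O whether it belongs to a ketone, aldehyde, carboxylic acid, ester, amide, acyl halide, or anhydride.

CH(OCOCH3): ester, 1 C=O (running total 1).
CO: ketone, 1 C=O (running total 2).
CH(CHO): aldehyde, 1 C=O (running total 3).
CH2COOCH2: ester, 1 C=O (running total 4).
CONH2: amide, 1 C=O (running total 5).

5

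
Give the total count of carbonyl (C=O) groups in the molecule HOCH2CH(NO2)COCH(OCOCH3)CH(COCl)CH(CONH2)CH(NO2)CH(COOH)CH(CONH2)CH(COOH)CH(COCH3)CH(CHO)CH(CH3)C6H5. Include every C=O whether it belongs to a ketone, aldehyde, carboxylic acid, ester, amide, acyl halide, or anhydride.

9

CO: ketone, 1 C=O (running total 1).
CH(OCOCH3): ester, 1 C=O (running total 2).
CH(COCl): acyl halide, 1 C=O (running total 3).
CH(CONH2): amide, 1 C=O (running total 4).
CH(COOH): carboxylic acid, 1 C=O (running total 5).
CH(CONH2): amide, 1 C=O (running total 6).
CH(COOH): carboxylic acid, 1 C=O (running total 7).
CH(COCH3): ketone, 1 C=O (running total 8).
CH(CHO): aldehyde, 1 C=O (running total 9).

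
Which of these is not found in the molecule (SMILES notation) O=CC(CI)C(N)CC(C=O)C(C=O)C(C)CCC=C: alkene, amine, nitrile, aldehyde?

amine: present (CH(NH2) — –NH2 on an sp³ carbon with no adjacent C=O → amine).
alkene: present (CH=CH2 — C=C double bond → alkene).
aldehyde: present (OHC — terminal –CHO: carbonyl C bonded to H and C → aldehyde).
nitrile: no segment matches this pattern.

nitrile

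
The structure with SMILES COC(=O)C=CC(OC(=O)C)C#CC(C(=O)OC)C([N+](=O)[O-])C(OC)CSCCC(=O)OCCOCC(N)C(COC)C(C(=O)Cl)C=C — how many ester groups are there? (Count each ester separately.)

Taking each segment in turn:
  CH3OOC: CH3O–C(=O)–: carbonyl C bonded to C and to –OCH3 → ester (not ketone + ether).
  CH=CH: C=C double bond → alkene.
  CH(OCOCH3): pendant –OC(=O)CH3: an acyloxy group → ester.
  C≡C: C≡C triple bond → alkyne.
  CH(COOCH3): pendant –COOCH3: carbonyl C bonded to C and –OCH3 → ester.
  CH(NO2): –NO2 on an sp³ carbon → nitro (the N=O is not a carbonyl).
  CH(OCH3): pendant –OCH3: C–O–C with sp³ C, no adjacent C=O → ether.
  CH2SCH2: C–S–C linkage → sulfide (thioether).
  CH2COOCH2: –C(=O)–O–C with C on the carbonyl side → ester.
  CH2OCH2: C–O–C with sp³ carbons on both sides and no adjacent C=O → ether.
  CH(NH2): –NH2 on an sp³ carbon with no adjacent C=O → amine.
  CH(CH2OCH3): pendant –CH2OCH3: C–O–C linkage → ether.
  CH(COCl): pendant –C(=O)X: carbonyl C bonded to C and halogen → acyl halide.
  CH=CH2: C=C double bond → alkene.
Ester appears at: CH3OOC, CH(OCOCH3), CH(COOCH3), CH2COOCH2 → 4.

4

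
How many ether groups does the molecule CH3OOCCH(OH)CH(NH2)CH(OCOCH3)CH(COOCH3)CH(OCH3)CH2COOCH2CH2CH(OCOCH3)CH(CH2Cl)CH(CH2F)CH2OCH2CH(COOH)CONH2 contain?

Reading the structure from left to right:
  CH3OOC: CH3O–C(=O)–: carbonyl C bonded to C and to –OCH3 → ester (not ketone + ether).
  CH(OH): –OH on an sp³ carbon → alcohol (secondary).
  CH(NH2): –NH2 on an sp³ carbon with no adjacent C=O → amine.
  CH(OCOCH3): pendant –OC(=O)CH3: an acyloxy group → ester.
  CH(COOCH3): pendant –COOCH3: carbonyl C bonded to C and –OCH3 → ester.
  CH(OCH3): pendant –OCH3: C–O–C with sp³ C, no adjacent C=O → ether.
  CH2COOCH2: –C(=O)–O–C with C on the carbonyl side → ester.
  CH(OCOCH3): pendant –OC(=O)CH3: an acyloxy group → ester.
  CH(CH2Cl): pendant –CH2X: halogen on sp³ carbon → alkyl halide.
  CH(CH2F): pendant –CH2X: halogen on sp³ carbon → alkyl halide.
  CH2OCH2: C–O–C with sp³ carbons on both sides and no adjacent C=O → ether.
  CH(COOH): pendant –COOH: carbonyl C bonded to C and –OH → carboxylic acid.
  CONH2: –C(=O)NH2: carbonyl C bonded to C and to N → amide (the N is not a separate amine).
Ether appears at: CH(OCH3), CH2OCH2 → 2.

2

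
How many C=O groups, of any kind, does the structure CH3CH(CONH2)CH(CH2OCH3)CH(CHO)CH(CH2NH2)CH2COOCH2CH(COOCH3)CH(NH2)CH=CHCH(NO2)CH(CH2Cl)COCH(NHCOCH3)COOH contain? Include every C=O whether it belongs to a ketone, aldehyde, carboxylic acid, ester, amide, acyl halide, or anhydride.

CH(CONH2): amide, 1 C=O (running total 1).
CH(CHO): aldehyde, 1 C=O (running total 2).
CH2COOCH2: ester, 1 C=O (running total 3).
CH(COOCH3): ester, 1 C=O (running total 4).
CO: ketone, 1 C=O (running total 5).
CH(NHCOCH3): amide, 1 C=O (running total 6).
COOH: carboxylic acid, 1 C=O (running total 7).

7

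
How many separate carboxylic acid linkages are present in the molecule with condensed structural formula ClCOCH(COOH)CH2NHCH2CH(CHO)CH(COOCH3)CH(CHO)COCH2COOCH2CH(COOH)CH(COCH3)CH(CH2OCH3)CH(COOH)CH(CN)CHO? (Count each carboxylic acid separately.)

–C(=O)Cl: carbonyl C bonded to C and to a halogen → acyl halide (not alkyl halide).
pendant –COOH: carbonyl C bonded to C and –OH → carboxylic acid.
C–N–C with sp³ carbons and no adjacent C=O → amine (secondary).
pendant –CHO: carbonyl C bonded to C and H → aldehyde.
pendant –COOCH3: carbonyl C bonded to C and –OCH3 → ester.
pendant –CHO: carbonyl C bonded to C and H → aldehyde.
–C(=O)– with carbon on both sides → ketone.
–C(=O)–O–C with C on the carbonyl side → ester.
pendant –COOH: carbonyl C bonded to C and –OH → carboxylic acid.
pendant –COCH3: carbonyl C bonded to two carbons → ketone.
pendant –CH2OCH3: C–O–C linkage → ether.
pendant –COOH: carbonyl C bonded to C and –OH → carboxylic acid.
pendant –C≡N: nitrile.
terminal –CHO: carbonyl C bonded to H and C → aldehyde.
Carboxylic acid appears at: CH(COOH), CH(COOH), CH(COOH) → 3.

3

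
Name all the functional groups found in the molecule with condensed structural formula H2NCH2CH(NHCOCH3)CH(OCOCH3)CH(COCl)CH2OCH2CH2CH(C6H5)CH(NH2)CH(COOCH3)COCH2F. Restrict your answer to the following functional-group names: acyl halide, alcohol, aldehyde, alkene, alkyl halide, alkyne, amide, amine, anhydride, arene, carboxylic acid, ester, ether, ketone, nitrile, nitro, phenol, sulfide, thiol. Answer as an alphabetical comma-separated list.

acyl halide, alkyl halide, amide, amine, arene, ester, ether, ketone

–NH2 on an sp³ carbon with no adjacent C=O → amine.
pendant –NHC(=O)CH3: N bonded to a carbonyl → amide (not amine).
pendant –OC(=O)CH3: an acyloxy group → ester.
pendant –C(=O)X: carbonyl C bonded to C and halogen → acyl halide.
C–O–C with sp³ carbons on both sides and no adjacent C=O → ether.
pendant –C6H5: benzene ring → arene.
–NH2 on an sp³ carbon with no adjacent C=O → amine.
pendant –COOCH3: carbonyl C bonded to C and –OCH3 → ester.
–C(=O)– with carbon on both sides → ketone.
halogen on an sp³ carbon → alkyl halide.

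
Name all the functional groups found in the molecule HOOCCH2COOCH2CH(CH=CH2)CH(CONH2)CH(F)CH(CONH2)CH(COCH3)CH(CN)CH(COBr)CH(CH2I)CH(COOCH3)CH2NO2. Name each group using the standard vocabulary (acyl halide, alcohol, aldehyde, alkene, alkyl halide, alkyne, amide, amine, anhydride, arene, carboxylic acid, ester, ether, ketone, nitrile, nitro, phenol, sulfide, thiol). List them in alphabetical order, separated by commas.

–COOH: carbonyl C bonded to –OH and C → carboxylic acid (the –OH is not a separate alcohol).
–C(=O)–O–C with C on the carbonyl side → ester.
pendant –CH=CH2: C=C double bond → alkene.
pendant –CONH2: carbonyl C bonded to C and N → amide.
halogen on an sp³ carbon → alkyl halide.
pendant –CONH2: carbonyl C bonded to C and N → amide.
pendant –COCH3: carbonyl C bonded to two carbons → ketone.
pendant –C≡N: nitrile.
pendant –C(=O)X: carbonyl C bonded to C and halogen → acyl halide.
pendant –CH2X: halogen on sp³ carbon → alkyl halide.
pendant –COOCH3: carbonyl C bonded to C and –OCH3 → ester.
–NO2 on carbon → nitro group.

acyl halide, alkene, alkyl halide, amide, carboxylic acid, ester, ketone, nitrile, nitro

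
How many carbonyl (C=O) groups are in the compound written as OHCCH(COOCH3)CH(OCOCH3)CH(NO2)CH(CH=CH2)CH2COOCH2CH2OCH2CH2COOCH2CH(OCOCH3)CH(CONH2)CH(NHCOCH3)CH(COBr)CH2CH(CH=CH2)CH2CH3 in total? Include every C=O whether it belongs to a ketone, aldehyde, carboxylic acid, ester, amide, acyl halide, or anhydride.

OHC: aldehyde, 1 C=O (running total 1).
CH(COOCH3): ester, 1 C=O (running total 2).
CH(OCOCH3): ester, 1 C=O (running total 3).
CH2COOCH2: ester, 1 C=O (running total 4).
CH2COOCH2: ester, 1 C=O (running total 5).
CH(OCOCH3): ester, 1 C=O (running total 6).
CH(CONH2): amide, 1 C=O (running total 7).
CH(NHCOCH3): amide, 1 C=O (running total 8).
CH(COBr): acyl halide, 1 C=O (running total 9).

9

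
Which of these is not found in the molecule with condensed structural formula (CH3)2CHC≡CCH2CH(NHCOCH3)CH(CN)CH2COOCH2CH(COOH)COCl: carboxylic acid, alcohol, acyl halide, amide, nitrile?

alcohol

nitrile: present (CH(CN) — pendant –C≡N: nitrile).
carboxylic acid: present (CH(COOH) — pendant –COOH: carbonyl C bonded to C and –OH → carboxylic acid).
amide: present (CH(NHCOCH3) — pendant –NHC(=O)CH3: N bonded to a carbonyl → amide (not amine)).
acyl halide: present (COCl — –C(=O)Cl: carbonyl C bonded to C and to a halogen → acyl halide (not alkyl halide)).
alcohol: absent. In CH(COOH), the –OH sits on a carbonyl carbon, making it part of a carboxylic acid, not an alcohol.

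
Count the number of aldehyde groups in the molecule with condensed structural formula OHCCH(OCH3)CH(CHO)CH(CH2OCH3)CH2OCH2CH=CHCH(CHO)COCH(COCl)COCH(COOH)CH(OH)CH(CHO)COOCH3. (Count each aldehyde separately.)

Reading the structure from left to right:
  OHC: terminal –CHO: carbonyl C bonded to H and C → aldehyde.
  CH(OCH3): pendant –OCH3: C–O–C with sp³ C, no adjacent C=O → ether.
  CH(CHO): pendant –CHO: carbonyl C bonded to C and H → aldehyde.
  CH(CH2OCH3): pendant –CH2OCH3: C–O–C linkage → ether.
  CH2OCH2: C–O–C with sp³ carbons on both sides and no adjacent C=O → ether.
  CH=CH: C=C double bond → alkene.
  CH(CHO): pendant –CHO: carbonyl C bonded to C and H → aldehyde.
  CO: –C(=O)– with carbon on both sides → ketone.
  CH(COCl): pendant –C(=O)X: carbonyl C bonded to C and halogen → acyl halide.
  CO: –C(=O)– with carbon on both sides → ketone.
  CH(COOH): pendant –COOH: carbonyl C bonded to C and –OH → carboxylic acid.
  CH(OH): –OH on an sp³ carbon → alcohol (secondary).
  CH(CHO): pendant –CHO: carbonyl C bonded to C and H → aldehyde.
  COOCH3: –C(=O)OCH3: carbonyl C bonded to C and to –OCH3 → ester (not ketone + ether).
Aldehyde appears at: OHC, CH(CHO), CH(CHO), CH(CHO) → 4.

4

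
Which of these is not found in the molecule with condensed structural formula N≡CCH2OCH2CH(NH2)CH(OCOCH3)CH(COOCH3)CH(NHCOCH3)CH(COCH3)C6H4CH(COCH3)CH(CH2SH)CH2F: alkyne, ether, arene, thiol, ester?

ether: present (CH2OCH2 — C–O–C with sp³ carbons on both sides and no adjacent C=O → ether).
ester: present (CH(OCOCH3) — pendant –OC(=O)CH3: an acyloxy group → ester).
arene: present (C6H4 — para-disubstituted benzene ring → arene).
thiol: present (CH(CH2SH) — pendant –CH2SH → thiol).
alkyne: absent. In N≡C, the triple bond is C≡N, not C≡C, so it is a nitrile.

alkyne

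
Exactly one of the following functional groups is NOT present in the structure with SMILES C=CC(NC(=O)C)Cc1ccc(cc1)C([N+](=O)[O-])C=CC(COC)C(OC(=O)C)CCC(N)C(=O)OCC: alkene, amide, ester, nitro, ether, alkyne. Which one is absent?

alkyne

amide: present (CH(NHCOCH3) — pendant –NHC(=O)CH3: N bonded to a carbonyl → amide (not amine)).
alkene: present (CH2=CH — C=C double bond → alkene).
ester: present (CH(OCOCH3) — pendant –OC(=O)CH3: an acyloxy group → ester).
ether: present (CH(CH2OCH3) — pendant –CH2OCH3: C–O–C linkage → ether).
nitro: present (CH(NO2) — –NO2 on an sp³ carbon → nitro (the N=O is not a carbonyl)).
alkyne: no segment matches this pattern.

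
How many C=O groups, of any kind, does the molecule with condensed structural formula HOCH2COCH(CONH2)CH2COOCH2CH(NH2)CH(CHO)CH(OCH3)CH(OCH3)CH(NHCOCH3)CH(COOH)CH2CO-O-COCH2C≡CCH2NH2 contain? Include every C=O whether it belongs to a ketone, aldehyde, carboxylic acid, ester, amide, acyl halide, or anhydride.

CO: ketone, 1 C=O (running total 1).
CH(CONH2): amide, 1 C=O (running total 2).
CH2COOCH2: ester, 1 C=O (running total 3).
CH(CHO): aldehyde, 1 C=O (running total 4).
CH(NHCOCH3): amide, 1 C=O (running total 5).
CH(COOH): carboxylic acid, 1 C=O (running total 6).
CH2CO-O-COCH2: anhydride, 2 C=O (running total 8).

8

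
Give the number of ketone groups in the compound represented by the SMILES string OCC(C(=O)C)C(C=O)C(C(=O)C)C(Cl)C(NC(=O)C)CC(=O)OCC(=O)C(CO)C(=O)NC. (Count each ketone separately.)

3

HO– on an sp³ carbon → alcohol.
pendant –COCH3: carbonyl C bonded to two carbons → ketone.
pendant –CHO: carbonyl C bonded to C and H → aldehyde.
pendant –COCH3: carbonyl C bonded to two carbons → ketone.
halogen on an sp³ carbon → alkyl halide.
pendant –NHC(=O)CH3: N bonded to a carbonyl → amide (not amine).
–C(=O)–O–C with C on the carbonyl side → ester.
–C(=O)– with carbon on both sides → ketone.
pendant –CH2OH on an sp³ backbone C → alcohol.
–C(=O)NHCH3: carbonyl C bonded to C and to N → amide (the N is not an amine).
Ketone appears at: CH(COCH3), CH(COCH3), CO → 3.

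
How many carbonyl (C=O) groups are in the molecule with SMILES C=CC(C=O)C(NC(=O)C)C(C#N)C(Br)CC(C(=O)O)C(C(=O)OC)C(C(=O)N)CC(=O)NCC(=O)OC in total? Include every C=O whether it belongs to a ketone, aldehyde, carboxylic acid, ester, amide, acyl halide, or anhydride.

7

CH(CHO): aldehyde, 1 C=O (running total 1).
CH(NHCOCH3): amide, 1 C=O (running total 2).
CH(COOH): carboxylic acid, 1 C=O (running total 3).
CH(COOCH3): ester, 1 C=O (running total 4).
CH(CONH2): amide, 1 C=O (running total 5).
CH2CONHCH2: amide, 1 C=O (running total 6).
COOCH3: ester, 1 C=O (running total 7).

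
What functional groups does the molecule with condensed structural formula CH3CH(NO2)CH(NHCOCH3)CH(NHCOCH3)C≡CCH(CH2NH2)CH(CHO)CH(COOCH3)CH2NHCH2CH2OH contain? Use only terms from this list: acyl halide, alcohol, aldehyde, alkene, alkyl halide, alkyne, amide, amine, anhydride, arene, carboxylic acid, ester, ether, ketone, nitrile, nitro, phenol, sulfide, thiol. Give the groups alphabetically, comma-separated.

alcohol, aldehyde, alkyne, amide, amine, ester, nitro

–NO2 on an sp³ carbon → nitro (the N=O is not a carbonyl).
pendant –NHC(=O)CH3: N bonded to a carbonyl → amide (not amine).
pendant –NHC(=O)CH3: N bonded to a carbonyl → amide (not amine).
C≡C triple bond → alkyne.
pendant –CH2NH2: N on sp³ C, no adjacent C=O → amine.
pendant –CHO: carbonyl C bonded to C and H → aldehyde.
pendant –COOCH3: carbonyl C bonded to C and –OCH3 → ester.
C–N–C with sp³ carbons and no adjacent C=O → amine (secondary).
–OH on an sp³ carbon → alcohol.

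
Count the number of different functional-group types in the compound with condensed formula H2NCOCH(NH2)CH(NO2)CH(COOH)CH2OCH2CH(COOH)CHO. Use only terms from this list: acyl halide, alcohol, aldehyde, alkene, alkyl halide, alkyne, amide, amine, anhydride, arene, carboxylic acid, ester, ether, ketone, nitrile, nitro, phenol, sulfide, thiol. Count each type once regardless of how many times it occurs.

6

–C(=O)NH2: carbonyl C bonded to C and to N → amide (the N is not a separate amine).
–NH2 on an sp³ carbon with no adjacent C=O → amine.
–NO2 on an sp³ carbon → nitro (the N=O is not a carbonyl).
pendant –COOH: carbonyl C bonded to C and –OH → carboxylic acid.
C–O–C with sp³ carbons on both sides and no adjacent C=O → ether.
pendant –COOH: carbonyl C bonded to C and –OH → carboxylic acid.
terminal –CHO: carbonyl C bonded to H and C → aldehyde.
Distinct types present: aldehyde, amide, amine, carboxylic acid, ether, nitro.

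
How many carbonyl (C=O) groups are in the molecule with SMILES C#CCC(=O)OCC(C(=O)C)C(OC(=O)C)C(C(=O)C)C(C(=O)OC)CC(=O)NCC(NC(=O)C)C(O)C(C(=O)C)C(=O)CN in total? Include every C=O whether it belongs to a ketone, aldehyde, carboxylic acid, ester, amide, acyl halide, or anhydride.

9

CH2COOCH2: ester, 1 C=O (running total 1).
CH(COCH3): ketone, 1 C=O (running total 2).
CH(OCOCH3): ester, 1 C=O (running total 3).
CH(COCH3): ketone, 1 C=O (running total 4).
CH(COOCH3): ester, 1 C=O (running total 5).
CH2CONHCH2: amide, 1 C=O (running total 6).
CH(NHCOCH3): amide, 1 C=O (running total 7).
CH(COCH3): ketone, 1 C=O (running total 8).
CO: ketone, 1 C=O (running total 9).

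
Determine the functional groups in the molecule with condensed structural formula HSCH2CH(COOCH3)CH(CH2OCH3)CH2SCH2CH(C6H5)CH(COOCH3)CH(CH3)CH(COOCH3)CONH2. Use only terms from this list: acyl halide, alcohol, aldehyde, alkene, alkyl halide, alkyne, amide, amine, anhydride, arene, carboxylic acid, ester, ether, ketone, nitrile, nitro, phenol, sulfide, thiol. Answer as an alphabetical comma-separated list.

Reading the structure from left to right:
  HSCH2: –SH on an sp³ carbon → thiol.
  CH(COOCH3): pendant –COOCH3: carbonyl C bonded to C and –OCH3 → ester.
  CH(CH2OCH3): pendant –CH2OCH3: C–O–C linkage → ether.
  CH2SCH2: C–S–C linkage → sulfide (thioether).
  CH(C6H5): pendant –C6H5: benzene ring → arene.
  CH(COOCH3): pendant –COOCH3: carbonyl C bonded to C and –OCH3 → ester.
  CH(COOCH3): pendant –COOCH3: carbonyl C bonded to C and –OCH3 → ester.
  CONH2: –C(=O)NH2: carbonyl C bonded to C and to N → amide (the N is not a separate amine).

amide, arene, ester, ether, sulfide, thiol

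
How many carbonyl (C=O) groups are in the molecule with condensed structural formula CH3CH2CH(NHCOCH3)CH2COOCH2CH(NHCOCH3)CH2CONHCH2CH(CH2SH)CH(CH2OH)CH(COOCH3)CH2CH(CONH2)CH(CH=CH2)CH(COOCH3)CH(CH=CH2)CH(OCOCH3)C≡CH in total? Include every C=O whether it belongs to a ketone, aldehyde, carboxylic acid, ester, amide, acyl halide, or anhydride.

8

CH(NHCOCH3): amide, 1 C=O (running total 1).
CH2COOCH2: ester, 1 C=O (running total 2).
CH(NHCOCH3): amide, 1 C=O (running total 3).
CH2CONHCH2: amide, 1 C=O (running total 4).
CH(COOCH3): ester, 1 C=O (running total 5).
CH(CONH2): amide, 1 C=O (running total 6).
CH(COOCH3): ester, 1 C=O (running total 7).
CH(OCOCH3): ester, 1 C=O (running total 8).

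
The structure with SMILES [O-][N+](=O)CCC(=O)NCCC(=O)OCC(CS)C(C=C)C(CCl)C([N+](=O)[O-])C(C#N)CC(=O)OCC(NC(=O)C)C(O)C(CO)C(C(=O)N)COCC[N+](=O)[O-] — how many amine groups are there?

0

Working along the chain:
  O2NCH2: –NO2 on carbon → nitro group.
  CH2CONHCH2: –C(=O)–N– linkage → amide (the N is not an amine).
  CH2COOCH2: –C(=O)–O–C with C on the carbonyl side → ester.
  CH(CH2SH): pendant –CH2SH → thiol.
  CH(CH=CH2): pendant –CH=CH2: C=C double bond → alkene.
  CH(CH2Cl): pendant –CH2X: halogen on sp³ carbon → alkyl halide.
  CH(NO2): –NO2 on an sp³ carbon → nitro (the N=O is not a carbonyl).
  CH(CN): pendant –C≡N: nitrile.
  CH2COOCH2: –C(=O)–O–C with C on the carbonyl side → ester.
  CH(NHCOCH3): pendant –NHC(=O)CH3: N bonded to a carbonyl → amide (not amine).
  CH(OH): –OH on an sp³ carbon → alcohol (secondary).
  CH(CH2OH): pendant –CH2OH on an sp³ backbone C → alcohol.
  CH(CONH2): pendant –CONH2: carbonyl C bonded to C and N → amide.
  CH2OCH2: C–O–C with sp³ carbons on both sides and no adjacent C=O → ether.
  CH2NO2: –NO2 on carbon → nitro group.
No segment is a amine: O2NCH2 is nitro, not amine; CH2CONHCH2 is amide, not amine; CH(NO2) is nitro, not amine. → 0.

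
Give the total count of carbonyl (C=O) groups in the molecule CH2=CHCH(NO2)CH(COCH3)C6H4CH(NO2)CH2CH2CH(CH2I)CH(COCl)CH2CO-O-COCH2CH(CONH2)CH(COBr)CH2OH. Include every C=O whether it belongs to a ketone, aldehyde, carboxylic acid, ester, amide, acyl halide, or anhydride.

CH(COCH3): ketone, 1 C=O (running total 1).
CH(COCl): acyl halide, 1 C=O (running total 2).
CH2CO-O-COCH2: anhydride, 2 C=O (running total 4).
CH(CONH2): amide, 1 C=O (running total 5).
CH(COBr): acyl halide, 1 C=O (running total 6).

6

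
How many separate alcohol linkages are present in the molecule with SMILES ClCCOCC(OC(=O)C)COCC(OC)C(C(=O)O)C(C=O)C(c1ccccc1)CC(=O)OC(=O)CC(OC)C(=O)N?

0

halogen on an sp³ carbon → alkyl halide.
C–O–C with sp³ carbons on both sides and no adjacent C=O → ether.
pendant –OC(=O)CH3: an acyloxy group → ester.
C–O–C with sp³ carbons on both sides and no adjacent C=O → ether.
pendant –OCH3: C–O–C with sp³ C, no adjacent C=O → ether.
pendant –COOH: carbonyl C bonded to C and –OH → carboxylic acid.
pendant –CHO: carbonyl C bonded to C and H → aldehyde.
pendant –C6H5: benzene ring → arene.
two acyl groups sharing one oxygen, –C(=O)–O–C(=O)– → anhydride.
pendant –OCH3: C–O–C with sp³ C, no adjacent C=O → ether.
–C(=O)NH2: carbonyl C bonded to C and to N → amide (the N is not a separate amine).
No segment is a alcohol: CH2OCH2 is ether, not alcohol; CH2OCH2 is ether, not alcohol; CH(OCH3) is ether, not alcohol. → 0.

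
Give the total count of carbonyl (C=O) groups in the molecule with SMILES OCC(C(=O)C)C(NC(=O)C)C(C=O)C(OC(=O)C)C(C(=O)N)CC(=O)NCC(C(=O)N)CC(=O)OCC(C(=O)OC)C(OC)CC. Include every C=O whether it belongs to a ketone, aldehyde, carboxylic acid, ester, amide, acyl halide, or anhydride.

CH(COCH3): ketone, 1 C=O (running total 1).
CH(NHCOCH3): amide, 1 C=O (running total 2).
CH(CHO): aldehyde, 1 C=O (running total 3).
CH(OCOCH3): ester, 1 C=O (running total 4).
CH(CONH2): amide, 1 C=O (running total 5).
CH2CONHCH2: amide, 1 C=O (running total 6).
CH(CONH2): amide, 1 C=O (running total 7).
CH2COOCH2: ester, 1 C=O (running total 8).
CH(COOCH3): ester, 1 C=O (running total 9).

9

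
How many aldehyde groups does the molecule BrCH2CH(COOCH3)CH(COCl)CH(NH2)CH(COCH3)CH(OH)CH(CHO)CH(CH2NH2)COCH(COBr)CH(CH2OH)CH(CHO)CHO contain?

3

halogen on an sp³ carbon → alkyl halide.
pendant –COOCH3: carbonyl C bonded to C and –OCH3 → ester.
pendant –C(=O)X: carbonyl C bonded to C and halogen → acyl halide.
–NH2 on an sp³ carbon with no adjacent C=O → amine.
pendant –COCH3: carbonyl C bonded to two carbons → ketone.
–OH on an sp³ carbon → alcohol (secondary).
pendant –CHO: carbonyl C bonded to C and H → aldehyde.
pendant –CH2NH2: N on sp³ C, no adjacent C=O → amine.
–C(=O)– with carbon on both sides → ketone.
pendant –C(=O)X: carbonyl C bonded to C and halogen → acyl halide.
pendant –CH2OH on an sp³ backbone C → alcohol.
pendant –CHO: carbonyl C bonded to C and H → aldehyde.
terminal –CHO: carbonyl C bonded to H and C → aldehyde.
Aldehyde appears at: CH(CHO), CH(CHO), CHO → 3.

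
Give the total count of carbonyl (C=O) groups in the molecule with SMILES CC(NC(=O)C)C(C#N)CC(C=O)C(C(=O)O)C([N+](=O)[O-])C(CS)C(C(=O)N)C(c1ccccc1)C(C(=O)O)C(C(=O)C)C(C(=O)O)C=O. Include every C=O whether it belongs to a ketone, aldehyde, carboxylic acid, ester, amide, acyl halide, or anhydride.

8

CH(NHCOCH3): amide, 1 C=O (running total 1).
CH(CHO): aldehyde, 1 C=O (running total 2).
CH(COOH): carboxylic acid, 1 C=O (running total 3).
CH(CONH2): amide, 1 C=O (running total 4).
CH(COOH): carboxylic acid, 1 C=O (running total 5).
CH(COCH3): ketone, 1 C=O (running total 6).
CH(COOH): carboxylic acid, 1 C=O (running total 7).
CHO: aldehyde, 1 C=O (running total 8).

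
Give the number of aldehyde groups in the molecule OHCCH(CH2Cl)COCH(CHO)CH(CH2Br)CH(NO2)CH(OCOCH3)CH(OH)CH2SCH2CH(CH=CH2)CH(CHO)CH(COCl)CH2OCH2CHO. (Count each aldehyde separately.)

Reading the structure from left to right:
  OHC: terminal –CHO: carbonyl C bonded to H and C → aldehyde.
  CH(CH2Cl): pendant –CH2X: halogen on sp³ carbon → alkyl halide.
  CO: –C(=O)– with carbon on both sides → ketone.
  CH(CHO): pendant –CHO: carbonyl C bonded to C and H → aldehyde.
  CH(CH2Br): pendant –CH2X: halogen on sp³ carbon → alkyl halide.
  CH(NO2): –NO2 on an sp³ carbon → nitro (the N=O is not a carbonyl).
  CH(OCOCH3): pendant –OC(=O)CH3: an acyloxy group → ester.
  CH(OH): –OH on an sp³ carbon → alcohol (secondary).
  CH2SCH2: C–S–C linkage → sulfide (thioether).
  CH(CH=CH2): pendant –CH=CH2: C=C double bond → alkene.
  CH(CHO): pendant –CHO: carbonyl C bonded to C and H → aldehyde.
  CH(COCl): pendant –C(=O)X: carbonyl C bonded to C and halogen → acyl halide.
  CH2OCH2: C–O–C with sp³ carbons on both sides and no adjacent C=O → ether.
  CHO: terminal –CHO: carbonyl C bonded to H and C → aldehyde.
Aldehyde appears at: OHC, CH(CHO), CH(CHO), CHO → 4.

4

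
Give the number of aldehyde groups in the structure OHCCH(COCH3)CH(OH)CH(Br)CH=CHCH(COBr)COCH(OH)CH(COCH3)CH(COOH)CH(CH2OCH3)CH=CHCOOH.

Reading the structure from left to right:
  OHC: terminal –CHO: carbonyl C bonded to H and C → aldehyde.
  CH(COCH3): pendant –COCH3: carbonyl C bonded to two carbons → ketone.
  CH(OH): –OH on an sp³ carbon → alcohol (secondary).
  CH(Br): halogen on an sp³ carbon → alkyl halide.
  CH=CH: C=C double bond → alkene.
  CH(COBr): pendant –C(=O)X: carbonyl C bonded to C and halogen → acyl halide.
  CO: –C(=O)– with carbon on both sides → ketone.
  CH(OH): –OH on an sp³ carbon → alcohol (secondary).
  CH(COCH3): pendant –COCH3: carbonyl C bonded to two carbons → ketone.
  CH(COOH): pendant –COOH: carbonyl C bonded to C and –OH → carboxylic acid.
  CH(CH2OCH3): pendant –CH2OCH3: C–O–C linkage → ether.
  CH=CH: C=C double bond → alkene.
  COOH: –COOH: carbonyl C bonded to –OH and C → carboxylic acid (the –OH is not a separate alcohol).
Aldehyde appears at: OHC → 1.

1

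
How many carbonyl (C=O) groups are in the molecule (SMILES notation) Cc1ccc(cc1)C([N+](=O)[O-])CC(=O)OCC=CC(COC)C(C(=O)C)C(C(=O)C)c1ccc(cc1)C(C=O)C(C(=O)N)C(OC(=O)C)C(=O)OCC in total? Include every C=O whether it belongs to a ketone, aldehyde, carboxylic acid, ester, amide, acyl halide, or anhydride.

7

CH2COOCH2: ester, 1 C=O (running total 1).
CH(COCH3): ketone, 1 C=O (running total 2).
CH(COCH3): ketone, 1 C=O (running total 3).
CH(CHO): aldehyde, 1 C=O (running total 4).
CH(CONH2): amide, 1 C=O (running total 5).
CH(OCOCH3): ester, 1 C=O (running total 6).
COOCH2CH3: ester, 1 C=O (running total 7).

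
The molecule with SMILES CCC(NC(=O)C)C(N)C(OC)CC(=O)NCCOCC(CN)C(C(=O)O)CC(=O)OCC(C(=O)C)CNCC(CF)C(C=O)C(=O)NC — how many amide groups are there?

Reading the structure from left to right:
  CH(NHCOCH3): pendant –NHC(=O)CH3: N bonded to a carbonyl → amide (not amine).
  CH(NH2): –NH2 on an sp³ carbon with no adjacent C=O → amine.
  CH(OCH3): pendant –OCH3: C–O–C with sp³ C, no adjacent C=O → ether.
  CH2CONHCH2: –C(=O)–N– linkage → amide (the N is not an amine).
  CH2OCH2: C–O–C with sp³ carbons on both sides and no adjacent C=O → ether.
  CH(CH2NH2): pendant –CH2NH2: N on sp³ C, no adjacent C=O → amine.
  CH(COOH): pendant –COOH: carbonyl C bonded to C and –OH → carboxylic acid.
  CH2COOCH2: –C(=O)–O–C with C on the carbonyl side → ester.
  CH(COCH3): pendant –COCH3: carbonyl C bonded to two carbons → ketone.
  CH2NHCH2: C–N–C with sp³ carbons and no adjacent C=O → amine (secondary).
  CH(CH2F): pendant –CH2X: halogen on sp³ carbon → alkyl halide.
  CH(CHO): pendant –CHO: carbonyl C bonded to C and H → aldehyde.
  CONHCH3: –C(=O)NHCH3: carbonyl C bonded to C and to N → amide (the N is not an amine).
Amide appears at: CH(NHCOCH3), CH2CONHCH2, CONHCH3 → 3.

3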